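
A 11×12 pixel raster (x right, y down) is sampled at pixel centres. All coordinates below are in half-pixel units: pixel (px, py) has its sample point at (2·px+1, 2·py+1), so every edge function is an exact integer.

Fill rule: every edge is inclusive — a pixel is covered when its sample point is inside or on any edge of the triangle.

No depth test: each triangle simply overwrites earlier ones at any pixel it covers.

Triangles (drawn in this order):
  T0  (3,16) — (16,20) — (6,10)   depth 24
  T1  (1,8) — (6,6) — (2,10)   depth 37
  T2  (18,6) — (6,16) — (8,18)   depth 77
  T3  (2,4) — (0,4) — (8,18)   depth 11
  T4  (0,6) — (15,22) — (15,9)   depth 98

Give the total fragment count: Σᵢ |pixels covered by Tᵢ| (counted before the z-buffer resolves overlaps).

T0:
  2·area = 90  (B↔C swapped to make it positive)
  edge (3, 16)→(6, 10): d=(3,-6) inclusive
  edge (6, 10)→(16, 20): d=(10,10) inclusive
  edge (16, 20)→(3, 16): d=(-13,-4) inclusive
    (0,2)@(1, 5): e=[-45,0,135] → ·  [on edge]
    (1,3)@(3, 7): e=[-27,0,117] → ·  [on edge]
    (2,4)@(5, 9): e=[-9,0,99] → ·  [on edge]
    (3,5)@(7, 11): e=[9,0,81] → █  [on edge]
    (4,5)@(9, 11): e=[21,-20,89] → ·
    (2,6)@(5, 13): e=[3,40,47] → █
    (4,6)@(9, 13): e=[27,0,63] → █  [on edge]
    (5,6)@(11, 13): e=[39,-20,71] → ·
    (2,7)@(5, 15): e=[9,60,21] → █
    (5,7)@(11, 15): e=[45,0,45] → █  [on edge]
    (6,7)@(13, 15): e=[57,-20,53] → ·
    (2,8)@(5, 17): e=[15,80,-5] → ·
    (6,8)@(13, 17): e=[63,0,27] → █  [on edge]
    (7,9)@(15, 19): e=[81,0,9] → █  [on edge]
    (8,10)@(17, 21): e=[99,0,-9] → ·  [on edge]
    (9,11)@(19, 23): e=[117,0,-27] → ·  [on edge]
  covered (14 px):
    · · · · · · · · · · ·
    · · · · · · · · · · ·
    · · · · · · · · · · ·
    · · · · · · · · · · ·
    · · · · · · · · · · ·
    · · · █ · · · · · · ·
    · · █ █ █ · · · · · ·
    · · █ █ █ █ · · · · ·
    · · · █ █ █ █ · · · ·
    · · · · · · █ █ · · ·
    · · · · · · · · · · ·
    · · · · · · · · · · ·
T1:
  2·area = 12
  edge (1, 8)→(6, 6): d=(5,-2) inclusive
  edge (6, 6)→(2, 10): d=(-4,4) inclusive
  edge (2, 10)→(1, 8): d=(-1,-2) inclusive
    (5,0)@(11, 1): e=[-15,0,27] → ·  [on edge]
    (4,1)@(9, 3): e=[-9,0,21] → ·  [on edge]
    (3,2)@(7, 5): e=[-3,0,15] → ·  [on edge]
    (2,3)@(5, 7): e=[3,0,9] → █  [on edge]
    (3,3)@(7, 7): e=[7,-8,13] → ·
    (1,4)@(3, 9): e=[9,0,3] → █  [on edge]
    (2,4)@(5, 9): e=[13,-8,7] → ·
    (0,5)@(1, 11): e=[15,0,-3] → ·  [on edge]
    (1,5)@(3, 11): e=[19,-8,1] → ·
  covered (2 px):
    · · · · · · · · · · ·
    · · · · · · · · · · ·
    · · · · · · · · · · ·
    · · █ · · · · · · · ·
    · █ · · · · · · · · ·
    · · · · · · · · · · ·
    · · · · · · · · · · ·
    · · · · · · · · · · ·
    · · · · · · · · · · ·
    · · · · · · · · · · ·
    · · · · · · · · · · ·
    · · · · · · · · · · ·
T2:
  2·area = 44  (B↔C swapped to make it positive)
  edge (18, 6)→(8, 18): d=(-10,12) inclusive
  edge (8, 18)→(6, 16): d=(-2,-2) inclusive
  edge (6, 16)→(18, 6): d=(12,-10) inclusive
    (8,3)@(17, 7): e=[2,40,2] → █
    (9,3)@(19, 7): e=[-22,44,22] → ·
    (7,4)@(15, 9): e=[6,32,6] → █
    (8,4)@(17, 9): e=[-18,36,26] → ·
    (0,5)@(1, 11): e=[154,0,-110] → ·  [on edge]
    (6,5)@(13, 11): e=[10,24,10] → █
    (7,5)@(15, 11): e=[-14,28,30] → ·
    (1,6)@(3, 13): e=[110,0,-66] → ·  [on edge]
    (5,6)@(11, 13): e=[14,16,14] → █
    (6,6)@(13, 13): e=[-10,20,34] → ·
    (2,7)@(5, 15): e=[66,0,-22] → ·  [on edge]
    (4,7)@(9, 15): e=[18,8,18] → █
    (3,8)@(7, 17): e=[22,0,22] → █  [on edge]
    (4,9)@(9, 19): e=[-22,0,66] → ·  [on edge]
    (5,10)@(11, 21): e=[-66,0,110] → ·  [on edge]
    (6,11)@(13, 23): e=[-110,0,154] → ·  [on edge]
  covered (6 px):
    · · · · · · · · · · ·
    · · · · · · · · · · ·
    · · · · · · · · · · ·
    · · · · · · · · █ · ·
    · · · · · · · █ · · ·
    · · · · · · █ · · · ·
    · · · · · █ · · · · ·
    · · · · █ · · · · · ·
    · · · █ · · · · · · ·
    · · · · · · · · · · ·
    · · · · · · · · · · ·
    · · · · · · · · · · ·
T3:
  2·area = 28  (B↔C swapped to make it positive)
  edge (2, 4)→(8, 18): d=(6,14) inclusive
  edge (8, 18)→(0, 4): d=(-8,-14) inclusive
  edge (0, 4)→(2, 4): d=(2,0) inclusive
    (0,2)@(1, 5): e=[20,6,2] → █
    (1,2)@(3, 5): e=[-8,34,2] → ·
    (0,3)@(1, 7): e=[32,-10,6] → ·
    (1,3)@(3, 7): e=[4,18,6] → █
    (2,3)@(5, 7): e=[-24,46,6] → ·
    (1,4)@(3, 9): e=[16,2,10] → █
    (2,4)@(5, 9): e=[-12,30,10] → ·
    (1,5)@(3, 11): e=[28,-14,14] → ·
    (2,5)@(5, 11): e=[0,14,14] → █  [on edge]
    (3,5)@(7, 11): e=[-28,42,14] → ·
    (2,6)@(5, 13): e=[12,-2,18] → ·
  covered (4 px):
    · · · · · · · · · · ·
    · · · · · · · · · · ·
    █ · · · · · · · · · ·
    · █ · · · · · · · · ·
    · █ · · · · · · · · ·
    · · █ · · · · · · · ·
    · · · · · · · · · · ·
    · · · · · · · · · · ·
    · · · · · · · · · · ·
    · · · · · · · · · · ·
    · · · · · · · · · · ·
    · · · · · · · · · · ·
T4:
  2·area = 195  (B↔C swapped to make it positive)
  edge (0, 6)→(15, 9): d=(15,3) inclusive
  edge (15, 9)→(15, 22): d=(0,13) inclusive
  edge (15, 22)→(0, 6): d=(-15,-16) inclusive
    (7,0)@(15, 1): e=[-120,0,315] → ·  [on edge]
    (7,1)@(15, 3): e=[-90,0,285] → ·  [on edge]
    (7,2)@(15, 5): e=[-60,0,255] → ·  [on edge]
    (0,3)@(1, 7): e=[12,182,1] → █
    (1,3)@(3, 7): e=[6,156,33] → █
    (2,3)@(5, 7): e=[0,130,65] → █  [on edge]
    (3,3)@(7, 7): e=[-6,104,97] → ·
    (7,3)@(15, 7): e=[-30,0,225] → ·  [on edge]
    (0,4)@(1, 9): e=[42,182,-29] → ·
    (1,4)@(3, 9): e=[36,156,3] → █
    (3,4)@(7, 9): e=[24,104,67] → █
    (4,4)@(9, 9): e=[18,78,99] → █
    (7,4)@(15, 9): e=[0,0,195] → █  [on edge]
    (7,5)@(15, 11): e=[30,0,165] → █  [on edge]
    (7,6)@(15, 13): e=[60,0,135] → █  [on edge]
    (7,7)@(15, 15): e=[90,0,105] → █  [on edge]
    (7,8)@(15, 17): e=[120,0,75] → █  [on edge]
    (7,9)@(15, 19): e=[150,0,45] → █  [on edge]
    (7,10)@(15, 21): e=[180,0,15] → █  [on edge]
    (7,11)@(15, 23): e=[210,0,-15] → ·  [on edge]
  covered (31 px):
    · · · · · · · · · · ·
    · · · · · · · · · · ·
    · · · · · · · · · · ·
    █ █ █ · · · · · · · ·
    · █ █ █ █ █ █ █ · · ·
    · · █ █ █ █ █ █ · · ·
    · · · █ █ █ █ █ · · ·
    · · · · █ █ █ █ · · ·
    · · · · · █ █ █ · · ·
    · · · · · · █ █ · · ·
    · · · · · · · █ · · ·
    · · · · · · · · · · ·

Final: 57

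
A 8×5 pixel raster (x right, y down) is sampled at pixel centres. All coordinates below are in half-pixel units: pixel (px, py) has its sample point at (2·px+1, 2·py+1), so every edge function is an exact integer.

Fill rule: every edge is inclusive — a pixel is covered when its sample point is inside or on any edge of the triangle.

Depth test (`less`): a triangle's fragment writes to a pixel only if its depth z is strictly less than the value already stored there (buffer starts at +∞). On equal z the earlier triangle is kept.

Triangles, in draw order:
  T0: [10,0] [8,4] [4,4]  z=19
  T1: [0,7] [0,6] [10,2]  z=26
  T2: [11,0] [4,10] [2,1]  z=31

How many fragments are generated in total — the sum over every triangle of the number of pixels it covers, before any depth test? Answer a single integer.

T0:
  2·area = 16
  edge (10, 0)→(8, 4): d=(-2,4) inclusive
  edge (8, 4)→(4, 4): d=(-4,0) inclusive
  edge (4, 4)→(10, 0): d=(6,-4) inclusive
    (4,0)@(9, 1): e=[2,12,2] → #
    (5,0)@(11, 1): e=[-6,12,10] → ·
    (3,1)@(7, 3): e=[6,4,6] → #
    (4,1)@(9, 3): e=[-2,4,14] → ·
    (3,2)@(7, 5): e=[2,-4,18] → ·
  covered (2 px):
    · · · · # · · ·
    · · · # · · · ·
    · · · · · · · ·
    · · · · · · · ·
    · · · · · · · ·
T1:
  2·area = 10
  edge (0, 7)→(0, 6): d=(0,-1) inclusive
  edge (0, 6)→(10, 2): d=(10,-4) inclusive
  edge (10, 2)→(0, 7): d=(-10,5) inclusive
    (1,2)@(3, 5): e=[3,2,5] → #
    (2,2)@(5, 5): e=[5,10,-5] → ·
    (1,3)@(3, 7): e=[3,22,-15] → ·
  covered (1 px):
    · · · · · · · ·
    · · · · · · · ·
    · # · · · · · ·
    · · · · · · · ·
    · · · · · · · ·
T2:
  2·area = 83
  edge (11, 0)→(4, 10): d=(-7,10) inclusive
  edge (4, 10)→(2, 1): d=(-2,-9) inclusive
  edge (2, 1)→(11, 0): d=(9,-1) inclusive
    (1,0)@(3, 1): e=[73,9,1] → #
    (2,0)@(5, 1): e=[53,27,3] → #
    (3,0)@(7, 1): e=[33,45,5] → #
    (4,0)@(9, 1): e=[13,63,7] → #
    (5,0)@(11, 1): e=[-7,81,9] → ·
    (1,1)@(3, 3): e=[59,5,19] → #
    (4,1)@(9, 3): e=[-1,59,25] → ·
    (1,2)@(3, 5): e=[45,1,37] → #
    (4,2)@(9, 5): e=[-15,55,43] → ·
    (1,3)@(3, 7): e=[31,-3,55] → ·
    (2,3)@(5, 7): e=[11,15,57] → #
    (3,3)@(7, 7): e=[-9,33,59] → ·
  covered (11 px):
    · # # # # · · ·
    · # # # · · · ·
    · # # # · · · ·
    · · # · · · · ·
    · · · · · · · ·

Answer: 14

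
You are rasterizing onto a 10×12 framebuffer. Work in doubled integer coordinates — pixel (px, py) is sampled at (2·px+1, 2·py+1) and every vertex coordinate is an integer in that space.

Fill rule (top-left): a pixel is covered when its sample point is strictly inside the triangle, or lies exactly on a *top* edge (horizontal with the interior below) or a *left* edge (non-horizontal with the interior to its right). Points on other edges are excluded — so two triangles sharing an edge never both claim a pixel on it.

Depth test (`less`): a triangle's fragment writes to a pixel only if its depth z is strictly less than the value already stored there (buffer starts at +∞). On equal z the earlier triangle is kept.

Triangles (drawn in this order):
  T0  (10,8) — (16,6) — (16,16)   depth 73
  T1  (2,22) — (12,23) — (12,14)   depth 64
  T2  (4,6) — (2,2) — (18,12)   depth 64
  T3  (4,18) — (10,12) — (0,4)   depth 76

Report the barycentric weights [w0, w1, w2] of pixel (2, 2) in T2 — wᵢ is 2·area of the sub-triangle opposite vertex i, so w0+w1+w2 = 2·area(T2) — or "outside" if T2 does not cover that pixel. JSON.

T0:
  2·area = 60
  edge (10, 8)→(16, 6): d=(6,-2) top-left  bias=+0
  edge (16, 6)→(16, 16): d=(0,10) right/bottom  bias=-1
  edge (16, 16)→(10, 8): d=(-6,-8) top-left  bias=+0
    (9,2)@(19, 5): e=[0,-30,90] → .  [on edge]
    (6,3)@(13, 7): e=[0,30,30] → X  [on edge]
    (7,3)@(15, 7): e=[4,10,46] → X
    (8,3)@(17, 7): e=[8,-10,62] → .
    (3,4)@(7, 9): e=[0,90,-30] → .  [on edge]
    (5,4)@(11, 9): e=[8,50,2] → X
    (8,4)@(17, 9): e=[20,-10,50] → .
    (0,5)@(1, 11): e=[0,150,-90] → .  [on edge]
    (5,5)@(11, 11): e=[20,50,-10] → .
    (6,5)@(13, 11): e=[24,30,6] → X
    (8,5)@(17, 11): e=[32,-10,38] → .
    (6,6)@(13, 13): e=[36,30,-6] → .
  covered (8 px):
    . . . . . . . . . .
    . . . . . . . . . .
    . . . . . . . . . .
    . . . . . . X X . .
    . . . . . X X X . .
    . . . . . . X X . .
    . . . . . . . X . .
    . . . . . . . . . .
    . . . . . . . . . .
    . . . . . . . . . .
    . . . . . . . . . .
    . . . . . . . . . .
T1:
  2·area = 90  (B↔C swapped to make it positive)
  edge (2, 22)→(12, 14): d=(10,-8) top-left  bias=+0
  edge (12, 14)→(12, 23): d=(0,9) right/bottom  bias=-1
  edge (12, 23)→(2, 22): d=(-10,-1) top-left  bias=+0
    (5,7)@(11, 15): e=[2,9,79] → X
    (6,7)@(13, 15): e=[18,-9,81] → .
    (4,8)@(9, 17): e=[6,27,57] → X
    (6,8)@(13, 17): e=[38,-9,61] → .
    (3,9)@(7, 19): e=[10,45,35] → X
    (6,9)@(13, 19): e=[58,-9,41] → .
    (2,10)@(5, 21): e=[14,63,13] → X
    (6,10)@(13, 21): e=[78,-9,21] → .
    (2,11)@(5, 23): e=[34,63,-7] → .
    (3,11)@(7, 23): e=[50,45,-5] → .
    (4,11)@(9, 23): e=[66,27,-3] → .
    (5,11)@(11, 23): e=[82,9,-1] → .
  covered (10 px):
    . . . . . . . . . .
    . . . . . . . . . .
    . . . . . . . . . .
    . . . . . . . . . .
    . . . . . . . . . .
    . . . . . . . . . .
    . . . . . . . . . .
    . . . . . X . . . .
    . . . . X X . . . .
    . . . X X X . . . .
    . . X X X X . . . .
    . . . . . . . . . .
T2:
  2·area = 44
  edge (4, 6)→(2, 2): d=(-2,-4) top-left  bias=+0
  edge (2, 2)→(18, 12): d=(16,10) right/bottom  bias=-1
  edge (18, 12)→(4, 6): d=(-14,-6) top-left  bias=+0
    (1,1)@(3, 3): e=[2,6,36] → X
    (2,1)@(5, 3): e=[10,-14,48] → .
    (1,2)@(3, 5): e=[-2,38,8] → .
    (2,2)@(5, 5): e=[6,18,20] → X
    (3,2)@(7, 5): e=[14,-2,32] → .
    (2,3)@(5, 7): e=[2,50,-8] → .
    (3,3)@(7, 7): e=[10,30,4] → X
    (4,3)@(9, 7): e=[18,10,16] → X
    (5,3)@(11, 7): e=[26,-10,28] → .
    (3,4)@(7, 9): e=[6,62,-24] → .
    (4,4)@(9, 9): e=[14,42,-12] → .
    (5,4)@(11, 9): e=[22,22,0] → X  [on edge]
  covered (6 px):
    . . . . . . . . . .
    . X . . . . . . . .
    . . X . . . . . . .
    . . . X X . . . . .
    . . . . . X X . . .
    . . . . . . . . . .
    . . . . . . . . . .
    . . . . . . . . . .
    . . . . . . . . . .
    . . . . . . . . . .
    . . . . . . . . . .
    . . . . . . . . . .
T3:
  2·area = 108  (B↔C swapped to make it positive)
  edge (4, 18)→(0, 4): d=(-4,-14) top-left  bias=+0
  edge (0, 4)→(10, 12): d=(10,8) right/bottom  bias=-1
  edge (10, 12)→(4, 18): d=(-6,6) right/bottom  bias=-1
    (9,1)@(19, 3): e=[270,-162,0] → .  [on edge]
    (0,2)@(1, 5): e=[10,2,96] → X
    (1,2)@(3, 5): e=[38,-14,84] → .
    (8,2)@(17, 5): e=[234,-126,0] → .  [on edge]
    (0,3)@(1, 7): e=[2,22,84] → X
    (1,3)@(3, 7): e=[30,6,72] → X
    (2,3)@(5, 7): e=[58,-10,60] → .
    (7,3)@(15, 7): e=[198,-90,0] → .  [on edge]
    (0,4)@(1, 9): e=[-6,42,72] → .
    (1,4)@(3, 9): e=[22,26,60] → X
    (2,4)@(5, 9): e=[50,10,48] → X
    (3,4)@(7, 9): e=[78,-6,36] → .
    (6,4)@(13, 9): e=[162,-54,0] → .  [on edge]
    (5,5)@(11, 11): e=[126,-18,0] → .  [on edge]
    (4,6)@(9, 13): e=[90,18,0] → .  [on edge]
    (3,7)@(7, 15): e=[54,54,0] → .  [on edge]
    (2,8)@(5, 17): e=[18,90,0] → .  [on edge]
    (1,9)@(3, 19): e=[-18,126,0] → .  [on edge]
    (0,10)@(1, 21): e=[-54,162,0] → .  [on edge]
  covered (12 px):
    . . . . . . . . . .
    . . . . . . . . . .
    X . . . . . . . . .
    X X . . . . . . . .
    . X X . . . . . . .
    . X X X . . . . . .
    . X X X . . . . . .
    . . X . . . . . . .
    . . . . . . . . . .
    . . . . . . . . . .
    . . . . . . . . . .
    . . . . . . . . . .

Final: [18,20,6]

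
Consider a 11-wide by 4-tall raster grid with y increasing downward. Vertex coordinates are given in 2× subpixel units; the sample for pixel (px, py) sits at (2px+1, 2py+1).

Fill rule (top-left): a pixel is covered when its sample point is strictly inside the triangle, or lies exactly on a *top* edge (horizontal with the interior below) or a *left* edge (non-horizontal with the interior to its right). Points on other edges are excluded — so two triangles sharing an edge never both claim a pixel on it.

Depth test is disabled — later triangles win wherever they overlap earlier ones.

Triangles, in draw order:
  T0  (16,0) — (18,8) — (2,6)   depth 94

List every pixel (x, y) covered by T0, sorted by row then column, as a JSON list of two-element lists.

T0:
  2·area = 124
  edge (16, 0)→(18, 8): d=(2,8) right/bottom  bias=-1
  edge (18, 8)→(2, 6): d=(-16,-2) top-left  bias=+0
  edge (2, 6)→(16, 0): d=(14,-6) top-left  bias=+0
    (7,0)@(15, 1): e=[10,106,8] → X
    (8,0)@(17, 1): e=[-6,110,20] → .
    (4,1)@(9, 3): e=[62,62,0] → X  [on edge]
    (5,1)@(11, 3): e=[46,66,12] → X
    (6,1)@(13, 3): e=[30,70,24] → X
    (8,1)@(17, 3): e=[-2,78,48] → .
    (2,2)@(5, 5): e=[98,22,4] → X
    (3,2)@(7, 5): e=[82,26,16] → X
    (8,2)@(17, 5): e=[2,46,76] → X
    (9,2)@(19, 5): e=[-14,50,88] → .
    (2,3)@(5, 7): e=[102,-10,32] → .
    (3,3)@(7, 7): e=[86,-6,44] → .
  covered (16 px):
    . . . . . . . X . . .
    . . . . X X X X . . .
    . . X X X X X X X . .
    . . . . . X X X X . .

Final: [[7,0],[4,1],[5,1],[6,1],[7,1],[2,2],[3,2],[4,2],[5,2],[6,2],[7,2],[8,2],[5,3],[6,3],[7,3],[8,3]]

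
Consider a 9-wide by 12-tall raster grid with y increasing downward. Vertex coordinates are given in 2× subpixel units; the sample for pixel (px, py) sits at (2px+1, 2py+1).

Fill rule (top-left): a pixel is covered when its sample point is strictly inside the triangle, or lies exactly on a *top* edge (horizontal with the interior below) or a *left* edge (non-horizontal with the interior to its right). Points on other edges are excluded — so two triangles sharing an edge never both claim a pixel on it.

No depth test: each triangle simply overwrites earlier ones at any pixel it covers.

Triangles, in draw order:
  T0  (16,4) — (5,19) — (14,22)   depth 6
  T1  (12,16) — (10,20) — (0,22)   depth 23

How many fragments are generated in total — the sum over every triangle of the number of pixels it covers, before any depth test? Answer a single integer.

T0:
  2·area = 168  (B↔C swapped to make it positive)
  edge (16, 4)→(14, 22): d=(-2,18) right/bottom  bias=-1
  edge (14, 22)→(5, 19): d=(-9,-3) top-left  bias=+0
  edge (5, 19)→(16, 4): d=(11,-15) top-left  bias=+0
    (7,3)@(15, 7): e=[12,138,18] → █
    (8,3)@(17, 7): e=[-24,144,48] → ·
    (6,4)@(13, 9): e=[44,114,10] → █
    (8,4)@(17, 9): e=[-28,126,70] → ·
    (5,5)@(11, 11): e=[76,90,2] → █
    (8,5)@(17, 11): e=[-32,108,92] → ·
    (5,6)@(11, 13): e=[72,72,24] → █
    (7,6)@(15, 13): e=[0,84,84] → ·  [on edge]
    (4,7)@(9, 15): e=[104,48,16] → █
    (7,7)@(15, 15): e=[-4,66,106] → ·
    (3,8)@(7, 17): e=[136,24,8] → █
    (7,8)@(15, 17): e=[-8,48,128] → ·
    (2,9)@(5, 19): e=[168,0,0] → █  [on edge]
    (5,10)@(11, 21): e=[56,0,112] → █  [on edge]
    (8,11)@(17, 23): e=[-56,0,224] → ·  [on edge]
  covered (22 px):
    · · · · · · · · ·
    · · · · · · · · ·
    · · · · · · · · ·
    · · · · · · · █ ·
    · · · · · · █ █ ·
    · · · · · █ █ █ ·
    · · · · · █ █ · ·
    · · · · █ █ █ · ·
    · · · █ █ █ █ · ·
    · · █ █ █ █ █ · ·
    · · · · · █ █ · ·
    · · · · · · · · ·
T1:
  2·area = 36
  edge (12, 16)→(10, 20): d=(-2,4) right/bottom  bias=-1
  edge (10, 20)→(0, 22): d=(-10,2) right/bottom  bias=-1
  edge (0, 22)→(12, 16): d=(12,-6) top-left  bias=+0
    (5,8)@(11, 17): e=[2,28,6] → █
    (6,8)@(13, 17): e=[-6,24,18] → ·
    (3,9)@(7, 19): e=[14,16,6] → █
    (4,9)@(9, 19): e=[6,12,18] → █
    (5,9)@(11, 19): e=[-2,8,30] → ·
    (7,9)@(15, 19): e=[-18,0,54] → ·  [on edge]
    (1,10)@(3, 21): e=[26,4,6] → █
    (2,10)@(5, 21): e=[18,0,18] → ·  [on edge]
    (3,10)@(7, 21): e=[10,-4,30] → ·
    (4,10)@(9, 21): e=[2,-8,42] → ·
    (1,11)@(3, 23): e=[22,-16,30] → ·
  covered (4 px):
    · · · · · · · · ·
    · · · · · · · · ·
    · · · · · · · · ·
    · · · · · · · · ·
    · · · · · · · · ·
    · · · · · · · · ·
    · · · · · · · · ·
    · · · · · · · · ·
    · · · · · █ · · ·
    · · · █ █ · · · ·
    · █ · · · · · · ·
    · · · · · · · · ·

Answer: 26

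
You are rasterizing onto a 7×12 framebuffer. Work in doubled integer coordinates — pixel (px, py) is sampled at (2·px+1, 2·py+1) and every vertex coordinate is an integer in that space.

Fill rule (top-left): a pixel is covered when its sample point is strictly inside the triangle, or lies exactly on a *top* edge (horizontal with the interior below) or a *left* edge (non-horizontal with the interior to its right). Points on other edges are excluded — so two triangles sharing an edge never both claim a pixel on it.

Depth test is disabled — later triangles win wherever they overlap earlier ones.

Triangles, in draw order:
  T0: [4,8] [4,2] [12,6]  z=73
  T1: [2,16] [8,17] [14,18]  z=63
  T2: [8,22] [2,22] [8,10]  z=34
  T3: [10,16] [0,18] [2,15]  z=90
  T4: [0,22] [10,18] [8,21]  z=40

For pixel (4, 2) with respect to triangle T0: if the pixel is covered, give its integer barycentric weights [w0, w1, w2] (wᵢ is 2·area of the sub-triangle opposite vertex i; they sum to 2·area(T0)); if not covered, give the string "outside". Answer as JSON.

T0:
  2·area = 48
  edge (4, 8)→(4, 2): d=(0,-6) top-left  bias=+0
  edge (4, 2)→(12, 6): d=(8,4) right/bottom  bias=-1
  edge (12, 6)→(4, 8): d=(-8,2) right/bottom  bias=-1
    (2,1)@(5, 3): e=[6,4,38] → █
    (3,1)@(7, 3): e=[18,-4,34] → ·
    (2,2)@(5, 5): e=[6,20,22] → █
    (3,2)@(7, 5): e=[18,12,18] → █
    (4,2)@(9, 5): e=[30,4,14] → █
    (5,2)@(11, 5): e=[42,-4,10] → ·
    (2,3)@(5, 7): e=[6,36,6] → █
    (4,3)@(9, 7): e=[30,20,-2] → ·
    (2,4)@(5, 9): e=[6,52,-10] → ·
    (3,4)@(7, 9): e=[18,44,-14] → ·
  covered (6 px):
    · · · · · · ·
    · · █ · · · ·
    · · █ █ █ · ·
    · · █ █ · · ·
    · · · · · · ·
    · · · · · · ·
    · · · · · · ·
    · · · · · · ·
    · · · · · · ·
    · · · · · · ·
    · · · · · · ·
    · · · · · · ·
T1:
  degenerate (2·area = 0) — covers nothing
T2:
  2·area = 72
  edge (8, 22)→(2, 22): d=(-6,0) right/bottom  bias=-1
  edge (2, 22)→(8, 10): d=(6,-12) top-left  bias=+0
  edge (8, 10)→(8, 22): d=(0,12) right/bottom  bias=-1
    (3,6)@(7, 13): e=[54,6,12] → █
    (4,6)@(9, 13): e=[54,30,-12] → ·
    (3,7)@(7, 15): e=[42,18,12] → █
    (4,7)@(9, 15): e=[42,42,-12] → ·
    (2,8)@(5, 17): e=[30,6,36] → █
    (4,8)@(9, 17): e=[30,54,-12] → ·
    (2,9)@(5, 19): e=[18,18,36] → █
    (4,9)@(9, 19): e=[18,66,-12] → ·
    (1,10)@(3, 21): e=[6,6,60] → █
    (4,10)@(9, 21): e=[6,78,-12] → ·
    (1,11)@(3, 23): e=[-6,18,60] → ·
    (2,11)@(5, 23): e=[-6,42,36] → ·
  covered (9 px):
    · · · · · · ·
    · · · · · · ·
    · · · · · · ·
    · · · · · · ·
    · · · · · · ·
    · · · · · · ·
    · · · █ · · ·
    · · · █ · · ·
    · · █ █ · · ·
    · · █ █ · · ·
    · █ █ █ · · ·
    · · · · · · ·
T3:
  2·area = 26
  edge (10, 16)→(0, 18): d=(-10,2) right/bottom  bias=-1
  edge (0, 18)→(2, 15): d=(2,-3) top-left  bias=+0
  edge (2, 15)→(10, 16): d=(8,1) right/bottom  bias=-1
    (0,8)@(1, 17): e=[8,1,17] → █
    (1,8)@(3, 17): e=[4,7,15] → █
    (2,8)@(5, 17): e=[0,13,13] → ·  [on edge]
    (0,9)@(1, 19): e=[-12,5,33] → ·
    (1,9)@(3, 19): e=[-16,11,31] → ·
  covered (2 px):
    · · · · · · ·
    · · · · · · ·
    · · · · · · ·
    · · · · · · ·
    · · · · · · ·
    · · · · · · ·
    · · · · · · ·
    · · · · · · ·
    █ █ · · · · ·
    · · · · · · ·
    · · · · · · ·
    · · · · · · ·
T4:
  2·area = 22
  edge (0, 22)→(10, 18): d=(10,-4) top-left  bias=+0
  edge (10, 18)→(8, 21): d=(-2,3) right/bottom  bias=-1
  edge (8, 21)→(0, 22): d=(-8,1) right/bottom  bias=-1
    (4,9)@(9, 19): e=[6,1,15] → █
    (5,9)@(11, 19): e=[14,-5,13] → ·
    (1,10)@(3, 21): e=[2,15,5] → █
    (2,10)@(5, 21): e=[10,9,3] → █
    (3,10)@(7, 21): e=[18,3,1] → █
    (4,10)@(9, 21): e=[26,-3,-1] → ·
    (1,11)@(3, 23): e=[22,11,-11] → ·
    (2,11)@(5, 23): e=[30,5,-13] → ·
    (3,11)@(7, 23): e=[38,-1,-15] → ·
  covered (4 px):
    · · · · · · ·
    · · · · · · ·
    · · · · · · ·
    · · · · · · ·
    · · · · · · ·
    · · · · · · ·
    · · · · · · ·
    · · · · · · ·
    · · · · · · ·
    · · · · █ · ·
    · █ █ █ · · ·
    · · · · · · ·

Final: [4,14,30]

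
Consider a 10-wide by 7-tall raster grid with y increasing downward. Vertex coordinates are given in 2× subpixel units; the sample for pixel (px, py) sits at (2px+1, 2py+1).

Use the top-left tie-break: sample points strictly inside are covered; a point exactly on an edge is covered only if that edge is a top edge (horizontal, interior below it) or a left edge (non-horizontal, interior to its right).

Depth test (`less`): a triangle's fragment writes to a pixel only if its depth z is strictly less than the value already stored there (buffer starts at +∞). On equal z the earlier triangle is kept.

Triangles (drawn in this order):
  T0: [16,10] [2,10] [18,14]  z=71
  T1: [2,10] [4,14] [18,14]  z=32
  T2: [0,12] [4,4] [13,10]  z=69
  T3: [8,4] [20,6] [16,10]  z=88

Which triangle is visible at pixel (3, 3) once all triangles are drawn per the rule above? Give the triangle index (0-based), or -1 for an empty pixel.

T0:
  2·area = 56  (B↔C swapped to make it positive)
  edge (16, 10)→(18, 14): d=(2,4) right/bottom  bias=-1
  edge (18, 14)→(2, 10): d=(-16,-4) top-left  bias=+0
  edge (2, 10)→(16, 10): d=(14,0) top-left  bias=+0
    (3,5)@(7, 11): e=[38,4,14] → X
    (4,5)@(9, 11): e=[30,12,14] → X
    (5,5)@(11, 11): e=[22,20,14] → X
    (6,5)@(13, 11): e=[14,28,14] → X
    (7,5)@(15, 11): e=[6,36,14] → X
    (8,5)@(17, 11): e=[-2,44,14] → .
    (3,6)@(7, 13): e=[42,-28,42] → .
    (4,6)@(9, 13): e=[34,-20,42] → .
    (5,6)@(11, 13): e=[26,-12,42] → .
    (6,6)@(13, 13): e=[18,-4,42] → .
    (7,6)@(15, 13): e=[10,4,42] → X
    (8,6)@(17, 13): e=[2,12,42] → X
  covered (7 px):
    . . . . . . . . . .
    . . . . . . . . . .
    . . . . . . . . . .
    . . . . . . . . . .
    . . . . . . . . . .
    . . . X X X X X . .
    . . . . . . . X X .
T1:
  2·area = 56  (B↔C swapped to make it positive)
  edge (2, 10)→(18, 14): d=(16,4) right/bottom  bias=-1
  edge (18, 14)→(4, 14): d=(-14,0) right/bottom  bias=-1
  edge (4, 14)→(2, 10): d=(-2,-4) top-left  bias=+0
    (1,5)@(3, 11): e=[12,42,2] → X
    (2,5)@(5, 11): e=[4,42,10] → X
    (3,5)@(7, 11): e=[-4,42,18] → .
    (1,6)@(3, 13): e=[44,14,-2] → .
    (2,6)@(5, 13): e=[36,14,6] → X
    (3,6)@(7, 13): e=[28,14,14] → X
    (4,6)@(9, 13): e=[20,14,22] → X
    (5,6)@(11, 13): e=[12,14,30] → X
    (6,6)@(13, 13): e=[4,14,38] → X
    (7,6)@(15, 13): e=[-4,14,46] → .
  covered (7 px):
    . . . . . . . . . .
    . . . . . . . . . .
    . . . . . . . . . .
    . . . . . . . . . .
    . . . . . . . . . .
    . X X . . . . . . .
    . . X X X X X . . .
T2:
  2·area = 96
  edge (0, 12)→(4, 4): d=(4,-8) top-left  bias=+0
  edge (4, 4)→(13, 10): d=(9,6) right/bottom  bias=-1
  edge (13, 10)→(0, 12): d=(-13,2) right/bottom  bias=-1
    (2,2)@(5, 5): e=[12,3,81] → X
    (3,2)@(7, 5): e=[28,-9,77] → .
    (1,3)@(3, 7): e=[4,33,59] → X
    (3,3)@(7, 7): e=[36,9,51] → X
    (4,3)@(9, 7): e=[52,-3,47] → .
    (1,4)@(3, 9): e=[12,51,33] → X
    (4,4)@(9, 9): e=[60,15,21] → X
    (5,4)@(11, 9): e=[76,3,17] → X
    (6,4)@(13, 9): e=[92,-9,13] → .
    (0,5)@(1, 11): e=[4,81,11] → X
    (3,5)@(7, 11): e=[52,45,-1] → .
    (4,5)@(9, 11): e=[68,33,-5] → .
  covered (12 px):
    . . . . . . . . . .
    . . . . . . . . . .
    . . X . . . . . . .
    . X X X . . . . . .
    . X X X X X . . . .
    X X X . . . . . . .
    . . . . . . . . . .
T3:
  2·area = 56
  edge (8, 4)→(20, 6): d=(12,2) right/bottom  bias=-1
  edge (20, 6)→(16, 10): d=(-4,4) right/bottom  bias=-1
  edge (16, 10)→(8, 4): d=(-8,-6) top-left  bias=+0
    (5,2)@(11, 5): e=[6,40,10] → X
    (6,2)@(13, 5): e=[2,32,22] → X
    (7,2)@(15, 5): e=[-2,24,34] → .
    (5,3)@(11, 7): e=[30,32,-6] → .
    (6,3)@(13, 7): e=[26,24,6] → X
    (7,3)@(15, 7): e=[22,16,18] → X
    (8,3)@(17, 7): e=[18,8,30] → X
    (9,3)@(19, 7): e=[14,0,42] → .  [on edge]
    (6,4)@(13, 9): e=[50,16,-10] → .
    (7,4)@(15, 9): e=[46,8,2] → X
    (8,4)@(17, 9): e=[42,0,14] → .  [on edge]
    (7,5)@(15, 11): e=[70,0,-14] → .  [on edge]
    (6,6)@(13, 13): e=[98,0,-42] → .  [on edge]
  covered (6 px):
    . . . . . . . . . .
    . . . . . . . . . .
    . . . . . X X . . .
    . . . . . . X X X .
    . . . . . . . X . .
    . . . . . . . . . .
    . . . . . . . . . .

Z-buffer (winner per pixel, '.' = empty):
  . . . . . . . . . .
  . . . . . . . . . .
  . . 2 . . 3 3 . . .
  . 2 2 2 . . 3 3 3 .
  . 2 2 2 2 2 . 3 . .
  2 1 1 0 0 0 0 0 . .
  . . 1 1 1 1 1 0 0 .

Final: 2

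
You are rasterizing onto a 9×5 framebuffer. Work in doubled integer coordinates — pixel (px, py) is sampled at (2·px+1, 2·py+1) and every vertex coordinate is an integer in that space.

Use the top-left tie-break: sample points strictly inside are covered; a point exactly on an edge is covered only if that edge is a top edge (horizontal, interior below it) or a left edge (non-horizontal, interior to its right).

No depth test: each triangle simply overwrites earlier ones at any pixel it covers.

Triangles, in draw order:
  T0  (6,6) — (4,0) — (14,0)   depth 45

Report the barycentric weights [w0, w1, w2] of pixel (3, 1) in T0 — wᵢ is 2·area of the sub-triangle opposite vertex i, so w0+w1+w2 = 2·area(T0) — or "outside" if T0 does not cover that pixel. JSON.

T0:
  2·area = 60
  edge (6, 6)→(4, 0): d=(-2,-6) top-left  bias=+0
  edge (4, 0)→(14, 0): d=(10,0) top-left  bias=+0
  edge (14, 0)→(6, 6): d=(-8,6) right/bottom  bias=-1
    (2,0)@(5, 1): e=[4,10,46] → X
    (3,0)@(7, 1): e=[16,10,34] → X
    (4,0)@(9, 1): e=[28,10,22] → X
    (5,0)@(11, 1): e=[40,10,10] → X
    (6,0)@(13, 1): e=[52,10,-2] → .
    (2,1)@(5, 3): e=[0,30,30] → X  [on edge]
    (5,1)@(11, 3): e=[36,30,-6] → .
    (2,2)@(5, 5): e=[-4,50,14] → .
    (3,2)@(7, 5): e=[8,50,2] → X
    (4,2)@(9, 5): e=[20,50,-10] → .
    (3,3)@(7, 7): e=[4,70,-14] → .
    (3,4)@(7, 9): e=[0,90,-30] → .  [on edge]
  covered (8 px):
    . . X X X X . . .
    . . X X X . . . .
    . . . X . . . . .
    . . . . . . . . .
    . . . . . . . . .

Result: [30,18,12]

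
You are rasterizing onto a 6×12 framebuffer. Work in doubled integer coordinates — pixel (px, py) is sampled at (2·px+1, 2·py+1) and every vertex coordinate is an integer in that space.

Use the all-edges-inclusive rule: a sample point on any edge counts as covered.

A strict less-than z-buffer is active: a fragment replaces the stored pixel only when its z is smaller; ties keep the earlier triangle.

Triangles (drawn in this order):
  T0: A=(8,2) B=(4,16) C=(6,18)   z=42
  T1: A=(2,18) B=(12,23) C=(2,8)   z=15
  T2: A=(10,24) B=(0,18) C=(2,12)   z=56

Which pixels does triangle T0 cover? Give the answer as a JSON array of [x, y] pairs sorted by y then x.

T0:
  2·area = 36  (B↔C swapped to make it positive)
  edge (8, 2)→(6, 18): d=(-2,16) inclusive
  edge (6, 18)→(4, 16): d=(-2,-2) inclusive
  edge (4, 16)→(8, 2): d=(4,-14) inclusive
    (3,3)@(7, 7): e=[6,24,6] → #
    (4,3)@(9, 7): e=[-26,28,34] → ·
    (3,4)@(7, 9): e=[2,20,14] → #
    (4,4)@(9, 9): e=[-30,24,42] → ·
    (3,5)@(7, 11): e=[-2,16,22] → ·
    (0,6)@(1, 13): e=[90,0,-54] → ·  [on edge]
    (2,6)@(5, 13): e=[26,8,2] → #
    (3,6)@(7, 13): e=[-6,12,30] → ·
    (1,7)@(3, 15): e=[54,0,-18] → ·  [on edge]
    (2,7)@(5, 15): e=[22,4,10] → #
    (3,7)@(7, 15): e=[-10,8,38] → ·
    (2,8)@(5, 17): e=[18,0,18] → #  [on edge]
    (3,9)@(7, 19): e=[-18,0,54] → ·  [on edge]
    (4,10)@(9, 21): e=[-54,0,90] → ·  [on edge]
    (5,11)@(11, 23): e=[-90,0,126] → ·  [on edge]
  covered (5 px):
    · · · · · ·
    · · · · · ·
    · · · · · ·
    · · · # · ·
    · · · # · ·
    · · · · · ·
    · · # · · ·
    · · # · · ·
    · · # · · ·
    · · · · · ·
    · · · · · ·
    · · · · · ·
T1:
  2·area = 100  (B↔C swapped to make it positive)
  edge (2, 18)→(2, 8): d=(0,-10) inclusive
  edge (2, 8)→(12, 23): d=(10,15) inclusive
  edge (12, 23)→(2, 18): d=(-10,-5) inclusive
    (1,5)@(3, 11): e=[10,15,75] → #
    (2,5)@(5, 11): e=[30,-15,85] → ·
    (1,6)@(3, 13): e=[10,35,55] → #
    (2,6)@(5, 13): e=[30,5,65] → #
    (3,6)@(7, 13): e=[50,-25,75] → ·
    (1,7)@(3, 15): e=[10,55,35] → #
    (3,7)@(7, 15): e=[50,-5,55] → ·
    (1,8)@(3, 17): e=[10,75,15] → #
    (3,8)@(7, 17): e=[50,15,35] → #
    (4,8)@(9, 17): e=[70,-15,45] → ·
    (1,9)@(3, 19): e=[10,95,-5] → ·
    (2,9)@(5, 19): e=[30,65,5] → #
  covered (12 px):
    · · · · · ·
    · · · · · ·
    · · · · · ·
    · · · · · ·
    · · · · · ·
    · # · · · ·
    · # # · · ·
    · # # · · ·
    · # # # · ·
    · · # # # ·
    · · · · # ·
    · · · · · ·
T2:
  2·area = 72
  edge (10, 24)→(0, 18): d=(-10,-6) inclusive
  edge (0, 18)→(2, 12): d=(2,-6) inclusive
  edge (2, 12)→(10, 24): d=(8,12) inclusive
    (2,1)@(5, 3): e=[180,0,-108] → ·  [on edge]
    (1,4)@(3, 9): e=[108,0,-36] → ·  [on edge]
    (0,7)@(1, 15): e=[36,0,36] → #  [on edge]
    (1,7)@(3, 15): e=[48,12,12] → #
    (2,7)@(5, 15): e=[60,24,-12] → ·
    (0,8)@(1, 17): e=[16,4,52] → #
    (2,8)@(5, 17): e=[40,28,4] → #
    (3,8)@(7, 17): e=[52,40,-20] → ·
    (0,9)@(1, 19): e=[-4,8,68] → ·
    (1,9)@(3, 19): e=[8,20,44] → #
    (3,9)@(7, 19): e=[32,44,-4] → ·
    (1,10)@(3, 21): e=[-12,24,60] → ·
    (2,10)@(5, 21): e=[0,36,36] → #  [on edge]
  covered (10 px):
    · · · · · ·
    · · · · · ·
    · · · · · ·
    · · · · · ·
    · · · · · ·
    · · · · · ·
    · · · · · ·
    # # · · · ·
    # # # · · ·
    · # # · · ·
    · · # # · ·
    · · · · # ·

Answer: [[3,3],[3,4],[2,6],[2,7],[2,8]]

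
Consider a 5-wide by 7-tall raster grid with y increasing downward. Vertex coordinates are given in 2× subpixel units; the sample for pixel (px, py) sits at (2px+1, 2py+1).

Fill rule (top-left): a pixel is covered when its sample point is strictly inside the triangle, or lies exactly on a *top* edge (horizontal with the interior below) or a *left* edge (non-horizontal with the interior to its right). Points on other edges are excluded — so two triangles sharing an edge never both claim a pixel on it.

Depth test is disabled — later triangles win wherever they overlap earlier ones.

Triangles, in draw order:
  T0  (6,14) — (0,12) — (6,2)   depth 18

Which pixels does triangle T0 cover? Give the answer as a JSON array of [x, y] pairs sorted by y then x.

T0:
  2·area = 72
  edge (6, 14)→(0, 12): d=(-6,-2) top-left  bias=+0
  edge (0, 12)→(6, 2): d=(6,-10) top-left  bias=+0
  edge (6, 2)→(6, 14): d=(0,12) right/bottom  bias=-1
    (2,2)@(5, 5): e=[52,8,12] → #
    (3,2)@(7, 5): e=[56,28,-12] → ·
    (1,3)@(3, 7): e=[36,0,36] → #  [on edge]
    (3,3)@(7, 7): e=[44,40,-12] → ·
    (1,4)@(3, 9): e=[24,12,36] → #
    (3,4)@(7, 9): e=[32,52,-12] → ·
    (0,5)@(1, 11): e=[8,4,60] → #
    (3,5)@(7, 11): e=[20,64,-12] → ·
    (0,6)@(1, 13): e=[-4,16,60] → ·
    (1,6)@(3, 13): e=[0,36,36] → #  [on edge]
    (3,6)@(7, 13): e=[8,76,-12] → ·
  covered (10 px):
    · · · · ·
    · · · · ·
    · · # · ·
    · # # · ·
    · # # · ·
    # # # · ·
    · # # · ·

Answer: [[2,2],[1,3],[2,3],[1,4],[2,4],[0,5],[1,5],[2,5],[1,6],[2,6]]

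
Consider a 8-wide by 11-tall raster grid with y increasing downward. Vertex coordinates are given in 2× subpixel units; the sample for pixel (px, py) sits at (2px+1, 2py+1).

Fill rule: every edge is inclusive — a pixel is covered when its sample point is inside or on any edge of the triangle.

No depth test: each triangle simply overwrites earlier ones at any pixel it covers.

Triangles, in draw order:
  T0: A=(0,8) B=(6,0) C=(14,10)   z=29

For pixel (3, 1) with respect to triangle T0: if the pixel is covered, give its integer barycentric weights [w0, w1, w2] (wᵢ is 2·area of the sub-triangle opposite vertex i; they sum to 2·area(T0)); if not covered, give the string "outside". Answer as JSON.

T0:
  2·area = 124
  edge (0, 8)→(6, 0): d=(6,-8) inclusive
  edge (6, 0)→(14, 10): d=(8,10) inclusive
  edge (14, 10)→(0, 8): d=(-14,-2) inclusive
    (2,1)@(5, 3): e=[10,34,80] → █
    (3,1)@(7, 3): e=[26,14,84] → █
    (4,1)@(9, 3): e=[42,-6,88] → ·
    (1,2)@(3, 5): e=[6,70,48] → █
    (4,2)@(9, 5): e=[54,10,60] → █
    (5,2)@(11, 5): e=[70,-10,64] → ·
    (0,3)@(1, 7): e=[2,106,16] → █
    (5,3)@(11, 7): e=[82,6,36] → █
    (6,3)@(13, 7): e=[98,-14,40] → ·
    (0,4)@(1, 9): e=[14,122,-12] → ·
    (1,4)@(3, 9): e=[30,102,-8] → ·
    (2,4)@(5, 9): e=[46,82,-4] → ·
    (3,4)@(7, 9): e=[62,62,0] → █  [on edge]
  covered (16 px):
    · · · · · · · ·
    · · █ █ · · · ·
    · █ █ █ █ · · ·
    █ █ █ █ █ █ · ·
    · · · █ █ █ █ ·
    · · · · · · · ·
    · · · · · · · ·
    · · · · · · · ·
    · · · · · · · ·
    · · · · · · · ·
    · · · · · · · ·

Final: [14,84,26]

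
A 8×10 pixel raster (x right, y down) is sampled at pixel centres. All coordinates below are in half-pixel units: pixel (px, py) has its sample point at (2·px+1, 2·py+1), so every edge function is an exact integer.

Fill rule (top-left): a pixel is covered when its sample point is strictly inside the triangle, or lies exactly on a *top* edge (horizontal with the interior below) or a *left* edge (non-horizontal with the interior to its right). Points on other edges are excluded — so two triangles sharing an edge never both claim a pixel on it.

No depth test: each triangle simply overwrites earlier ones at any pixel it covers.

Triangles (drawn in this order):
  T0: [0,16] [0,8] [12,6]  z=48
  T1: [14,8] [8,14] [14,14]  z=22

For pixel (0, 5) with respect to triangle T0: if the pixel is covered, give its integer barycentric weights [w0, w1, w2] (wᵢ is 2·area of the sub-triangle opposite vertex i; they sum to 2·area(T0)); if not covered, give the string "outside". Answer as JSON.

T0:
  2·area = 96
  edge (0, 16)→(0, 8): d=(0,-8) top-left  bias=+0
  edge (0, 8)→(12, 6): d=(12,-2) top-left  bias=+0
  edge (12, 6)→(0, 16): d=(-12,10) right/bottom  bias=-1
    (3,3)@(7, 7): e=[56,2,38] → X
    (4,3)@(9, 7): e=[72,6,18] → X
    (5,3)@(11, 7): e=[88,10,-2] → .
    (0,4)@(1, 9): e=[8,14,74] → X
    (1,4)@(3, 9): e=[24,18,54] → X
    (2,4)@(5, 9): e=[40,22,34] → X
    (4,4)@(9, 9): e=[72,30,-6] → .
    (0,5)@(1, 11): e=[8,38,50] → X
    (3,5)@(7, 11): e=[56,50,-10] → .
    (0,6)@(1, 13): e=[8,62,26] → X
    (2,6)@(5, 13): e=[40,70,-14] → .
    (0,7)@(1, 15): e=[8,86,2] → X
  covered (12 px):
    . . . . . . . .
    . . . . . . . .
    . . . . . . . .
    . . . X X . . .
    X X X X . . . .
    X X X . . . . .
    X X . . . . . .
    X . . . . . . .
    . . . . . . . .
    . . . . . . . .
T1:
  2·area = 36  (B↔C swapped to make it positive)
  edge (14, 8)→(14, 14): d=(0,6) right/bottom  bias=-1
  edge (14, 14)→(8, 14): d=(-6,0) right/bottom  bias=-1
  edge (8, 14)→(14, 8): d=(6,-6) top-left  bias=+0
    (7,3)@(15, 7): e=[-6,42,0] → .  [on edge]
    (6,4)@(13, 9): e=[6,30,0] → X  [on edge]
    (7,4)@(15, 9): e=[-6,30,12] → .
    (5,5)@(11, 11): e=[18,18,0] → X  [on edge]
    (7,5)@(15, 11): e=[-6,18,24] → .
    (4,6)@(9, 13): e=[30,6,0] → X  [on edge]
    (7,6)@(15, 13): e=[-6,6,36] → .
    (3,7)@(7, 15): e=[42,-6,0] → .  [on edge]
    (4,7)@(9, 15): e=[30,-6,12] → .
    (5,7)@(11, 15): e=[18,-6,24] → .
    (6,7)@(13, 15): e=[6,-6,36] → .
    (2,8)@(5, 17): e=[54,-18,0] → .  [on edge]
    (1,9)@(3, 19): e=[66,-30,0] → .  [on edge]
  covered (6 px):
    . . . . . . . .
    . . . . . . . .
    . . . . . . . .
    . . . . . . . .
    . . . . . . X .
    . . . . . X X .
    . . . . X X X .
    . . . . . . . .
    . . . . . . . .
    . . . . . . . .

Answer: [38,50,8]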